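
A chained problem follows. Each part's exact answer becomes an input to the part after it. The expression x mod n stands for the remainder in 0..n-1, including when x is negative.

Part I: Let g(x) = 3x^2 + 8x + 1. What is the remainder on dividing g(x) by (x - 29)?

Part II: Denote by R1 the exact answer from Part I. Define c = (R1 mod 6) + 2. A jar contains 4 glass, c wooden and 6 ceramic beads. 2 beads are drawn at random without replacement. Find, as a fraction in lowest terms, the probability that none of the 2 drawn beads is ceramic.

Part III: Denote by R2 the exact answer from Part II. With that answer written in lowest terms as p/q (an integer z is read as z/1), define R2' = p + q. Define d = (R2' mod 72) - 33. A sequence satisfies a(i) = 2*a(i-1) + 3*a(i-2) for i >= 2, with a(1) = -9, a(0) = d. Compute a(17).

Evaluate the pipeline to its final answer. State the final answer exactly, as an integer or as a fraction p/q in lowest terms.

Part I: remainder = value at the root: 3*(29)^2 + 8*(29)^1 + 1 = (2523) + (232) + (1) = 2756; answer 2756
Part II: R1 = 2756; c = 4; total draws C(14,2) = 91; favorable C(8,2) = 28; P = 4/13; answer 4/13
Part III: R2 = 4/13; threaded value p + q = 17; d = -16; a(2) = 2*(-9) + 3*(-16) = -66; iterating: a(2)=-66, a(3)=-159, a(4)=-516, a(5)=-1509, a(6)=-4566, a(7)=-13659, a(8)=-41016, a(9)=-123009, a(10)=-369066, a(11)=-1107159, a(12)=-3321516, a(13)=-9964509, a(14)=-29893566, a(15)=-89680659, a(16)=-269042016, a(17)=-807126009; answer -807126009

-807126009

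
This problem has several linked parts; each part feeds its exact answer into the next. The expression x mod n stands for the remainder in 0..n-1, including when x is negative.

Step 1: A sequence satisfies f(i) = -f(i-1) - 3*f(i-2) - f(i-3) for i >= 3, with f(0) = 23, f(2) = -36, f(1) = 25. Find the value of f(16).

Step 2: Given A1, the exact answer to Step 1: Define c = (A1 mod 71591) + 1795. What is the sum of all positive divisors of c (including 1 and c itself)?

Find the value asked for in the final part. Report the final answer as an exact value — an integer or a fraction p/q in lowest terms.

Step 1: f(3) = -1*(-36) - 3*(25) - 1*(23) = -62; iterating: f(3)=-62, f(4)=145, f(5)=77, f(6)=-450, f(7)=74, f(8)=1199, f(9)=-971, f(10)=-2700, f(11)=4414, f(12)=4657, f(13)=-15199, f(14)=-3186, f(15)=44126, f(16)=-19369; answer -19369
Step 2: A1 = -19369; c = 54017; 54017 = 19 * 2843; sigma = (1 + 19) * (1 + 2843) = 20 * 2844 = 56880; answer 56880

56880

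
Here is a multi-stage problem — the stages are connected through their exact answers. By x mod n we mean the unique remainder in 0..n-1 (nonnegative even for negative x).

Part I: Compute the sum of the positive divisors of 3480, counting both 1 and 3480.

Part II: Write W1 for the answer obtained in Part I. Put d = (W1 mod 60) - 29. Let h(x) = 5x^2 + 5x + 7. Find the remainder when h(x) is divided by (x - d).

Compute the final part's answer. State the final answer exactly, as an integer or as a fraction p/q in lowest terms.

4067

Part I: 3480 = 2^3 * 3 * 5 * 29; sigma = (1 + 2 + 4 + 8) * (1 + 3) * (1 + 5) * (1 + 29) = 15 * 4 * 6 * 30 = 10800; answer 10800
Part II: W1 = 10800; d = -29; remainder = value at the root: 5*(-29)^2 + 5*(-29)^1 + 7 = (4205) + (-145) + (7) = 4067; answer 4067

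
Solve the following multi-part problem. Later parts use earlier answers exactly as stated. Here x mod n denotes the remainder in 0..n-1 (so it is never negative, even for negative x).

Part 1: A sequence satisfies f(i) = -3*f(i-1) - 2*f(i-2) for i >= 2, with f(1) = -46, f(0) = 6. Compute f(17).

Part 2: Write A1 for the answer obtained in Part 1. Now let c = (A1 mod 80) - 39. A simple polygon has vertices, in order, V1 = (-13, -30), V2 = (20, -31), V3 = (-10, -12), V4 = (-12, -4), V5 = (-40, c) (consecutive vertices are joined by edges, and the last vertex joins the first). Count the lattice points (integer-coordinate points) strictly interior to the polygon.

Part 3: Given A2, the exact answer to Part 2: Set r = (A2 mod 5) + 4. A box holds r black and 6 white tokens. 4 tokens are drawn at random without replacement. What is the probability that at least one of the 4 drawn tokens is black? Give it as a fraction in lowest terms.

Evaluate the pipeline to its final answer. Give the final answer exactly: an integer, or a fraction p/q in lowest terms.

Part 1: f(2) = -3*(-46) - 2*(6) = 126; iterating: f(2)=126, f(3)=-286, f(4)=606, f(5)=-1246, f(6)=2526, f(7)=-5086, f(8)=10206, f(9)=-20446, f(10)=40926, f(11)=-81886, f(12)=163806, f(13)=-327646, f(14)=655326, f(15)=-1310686, f(16)=2621406, f(17)=-5242846; answer -5242846
Part 2: A1 = -5242846; c = -5; cross terms: (-13*-31 - 20*-30)=1003, (20*-12 - -10*-31)=-550, (-10*-4 - -12*-12)=-104, (-12*-5 - -40*-4)=-100, (-40*-30 - -13*-5)=1135; twice the area = |1384| = 1384; area = 692; boundary points = 1 + 1 + 2 + 1 + 1 = 6; strictly interior points = area - boundary/2 + 1 = 690; answer 690
Part 3: A2 = 690; r = 4; total draws C(10,4) = 210; complement C(6,4) = 15; favorable 210 - 15 = 195; P = 13/14; answer 13/14

13/14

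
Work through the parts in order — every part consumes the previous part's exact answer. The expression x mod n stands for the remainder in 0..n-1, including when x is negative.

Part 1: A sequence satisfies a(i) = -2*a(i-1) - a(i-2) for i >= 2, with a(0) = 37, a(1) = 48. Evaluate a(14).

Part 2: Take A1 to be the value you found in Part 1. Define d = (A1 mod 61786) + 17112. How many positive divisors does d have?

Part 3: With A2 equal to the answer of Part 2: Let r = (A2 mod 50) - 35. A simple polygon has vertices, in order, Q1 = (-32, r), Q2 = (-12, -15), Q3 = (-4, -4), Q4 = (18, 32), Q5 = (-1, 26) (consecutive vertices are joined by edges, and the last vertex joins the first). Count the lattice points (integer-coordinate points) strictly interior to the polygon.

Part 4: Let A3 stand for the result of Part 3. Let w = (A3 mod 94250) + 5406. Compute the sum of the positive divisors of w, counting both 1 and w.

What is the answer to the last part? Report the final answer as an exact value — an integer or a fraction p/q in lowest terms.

Part 1: a(2) = -2*(48) - 1*(37) = -133; iterating: a(2)=-133, a(3)=218, a(4)=-303, a(5)=388, a(6)=-473, a(7)=558, a(8)=-643, a(9)=728, a(10)=-813, a(11)=898, a(12)=-983, a(13)=1068, a(14)=-1153; answer -1153
Part 2: A1 = -1153; d = 77745; 77745 = 3 * 5 * 71 * 73; number of divisors = (1+1) * (1+1) * (1+1) * (1+1) = 16; answer 16
Part 3: A2 = 16; r = -19; cross terms: (-32*-15 - -12*-19)=252, (-12*-4 - -4*-15)=-12, (-4*32 - 18*-4)=-56, (18*26 - -1*32)=500, (-1*-19 - -32*26)=851; twice the area = |1535| = 1535; area = 1535/2; boundary points = 4 + 1 + 2 + 1 + 1 = 9; strictly interior points = area - boundary/2 + 1 = 764; answer 764
Part 4: A3 = 764; w = 6170; 6170 = 2 * 5 * 617; sigma = (1 + 2) * (1 + 5) * (1 + 617) = 3 * 6 * 618 = 11124; answer 11124

11124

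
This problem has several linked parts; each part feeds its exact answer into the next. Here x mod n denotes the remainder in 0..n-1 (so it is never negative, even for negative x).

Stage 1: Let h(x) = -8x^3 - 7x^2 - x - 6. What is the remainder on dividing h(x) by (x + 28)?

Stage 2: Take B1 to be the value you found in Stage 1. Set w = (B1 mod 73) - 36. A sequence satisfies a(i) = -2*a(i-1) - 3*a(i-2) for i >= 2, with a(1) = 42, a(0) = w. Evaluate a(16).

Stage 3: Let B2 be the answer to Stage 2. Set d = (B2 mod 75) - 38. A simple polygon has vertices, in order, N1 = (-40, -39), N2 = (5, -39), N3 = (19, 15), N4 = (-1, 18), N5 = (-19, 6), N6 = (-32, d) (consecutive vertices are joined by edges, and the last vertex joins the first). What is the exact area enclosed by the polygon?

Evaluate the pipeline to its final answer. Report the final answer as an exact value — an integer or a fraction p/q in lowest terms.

Stage 1: remainder = value at the root: -8*(-28)^3 - 7*(-28)^2 - 1*(-28)^1 - 6 = (175616) + (-5488) + (28) + (-6) = 170150; answer 170150
Stage 2: B1 = 170150; w = 24; a(2) = -2*(42) - 3*(24) = -156; iterating: a(2)=-156, a(3)=186, a(4)=96, a(5)=-750, a(6)=1212, a(7)=-174, a(8)=-3288, a(9)=7098, a(10)=-4332, a(11)=-12630, a(12)=38256, a(13)=-38622, a(14)=-37524, a(15)=190914, a(16)=-269256; answer -269256
Stage 3: B2 = -269256; d = 31; cross terms: (-40*-39 - 5*-39)=1755, (5*15 - 19*-39)=816, (19*18 - -1*15)=357, (-1*6 - -19*18)=336, (-19*31 - -32*6)=-397, (-32*-39 - -40*31)=2488; twice the area = |5355| = 5355; area = 5355/2; answer 5355/2

5355/2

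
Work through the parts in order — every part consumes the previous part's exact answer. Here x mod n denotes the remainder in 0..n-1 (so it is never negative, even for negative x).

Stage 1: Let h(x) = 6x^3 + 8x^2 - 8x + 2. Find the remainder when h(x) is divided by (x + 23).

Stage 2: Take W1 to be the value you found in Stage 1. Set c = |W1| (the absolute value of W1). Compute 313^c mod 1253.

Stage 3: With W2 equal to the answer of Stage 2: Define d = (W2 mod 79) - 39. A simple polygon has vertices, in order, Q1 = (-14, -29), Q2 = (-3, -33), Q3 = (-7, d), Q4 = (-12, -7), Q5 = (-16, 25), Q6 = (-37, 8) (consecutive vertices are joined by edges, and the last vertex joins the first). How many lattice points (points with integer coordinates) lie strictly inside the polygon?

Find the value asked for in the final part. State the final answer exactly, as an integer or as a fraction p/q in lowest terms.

Stage 1: remainder = value at the root: 6*(-23)^3 + 8*(-23)^2 - 8*(-23)^1 + 2 = (-73002) + (4232) + (184) + (2) = -68584; answer -68584
Stage 2: W1 = -68584; c = 68584; squarings mod 1253: 313^1=313, 313^2=235, 313^4=93, 313^8=1131, 313^16=1101, 313^32=550, 313^64=527, 313^128=816, 313^256=513, 313^512=39, 313^1024=268, 313^2048=403, 313^4096=772, 313^8192=809, 313^16384=415, 313^32768=564, 313^65536=1087; 313^68584 = 313^8 * 313^32 * 313^64 * 313^128 * 313^256 * 313^512 * 313^2048 * 313^65536 = 597 (mod 1253); answer 597
Stage 3: W2 = 597; d = 5; cross terms: (-14*-33 - -3*-29)=375, (-3*5 - -7*-33)=-246, (-7*-7 - -12*5)=109, (-12*25 - -16*-7)=-412, (-16*8 - -37*25)=797, (-37*-29 - -14*8)=1185; twice the area = |1808| = 1808; area = 904; boundary points = 1 + 2 + 1 + 4 + 1 + 1 = 10; strictly interior points = area - boundary/2 + 1 = 900; answer 900

900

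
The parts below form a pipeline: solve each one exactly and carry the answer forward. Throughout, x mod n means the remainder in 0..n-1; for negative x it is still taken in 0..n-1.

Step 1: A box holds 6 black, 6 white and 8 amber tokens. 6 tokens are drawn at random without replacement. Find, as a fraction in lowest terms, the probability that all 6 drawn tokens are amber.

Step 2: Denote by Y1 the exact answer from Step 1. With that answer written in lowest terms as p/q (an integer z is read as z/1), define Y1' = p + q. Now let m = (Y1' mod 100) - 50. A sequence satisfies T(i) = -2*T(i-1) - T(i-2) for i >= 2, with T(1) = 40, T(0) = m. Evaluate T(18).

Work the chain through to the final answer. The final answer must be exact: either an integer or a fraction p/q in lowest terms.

-1519

Step 1: total draws C(20,6) = 38760; favorable C(8,6) = 28; P = 7/9690; answer 7/9690
Step 2: Y1 = 7/9690; threaded value p + q = 9697; m = 47; T(2) = -2*(40) - 1*(47) = -127; iterating: T(2)=-127, T(3)=214, T(4)=-301, T(5)=388, T(6)=-475, T(7)=562, T(8)=-649, T(9)=736, T(10)=-823, T(11)=910, T(12)=-997, T(13)=1084, T(14)=-1171, T(15)=1258, T(16)=-1345, T(17)=1432, T(18)=-1519; answer -1519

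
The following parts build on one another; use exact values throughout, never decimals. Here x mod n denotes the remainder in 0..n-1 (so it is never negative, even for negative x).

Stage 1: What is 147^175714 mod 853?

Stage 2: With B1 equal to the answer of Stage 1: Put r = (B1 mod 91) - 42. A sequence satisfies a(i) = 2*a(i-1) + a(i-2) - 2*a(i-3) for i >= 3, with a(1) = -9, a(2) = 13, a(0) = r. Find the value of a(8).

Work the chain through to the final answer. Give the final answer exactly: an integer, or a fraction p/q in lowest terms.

-2339

Stage 1: squarings mod 853: 147^1=147, 147^2=284, 147^4=474, 147^8=337, 147^16=120, 147^32=752, 147^64=818, 147^128=372, 147^256=198, 147^512=819, 147^1024=303, 147^2048=538, 147^4096=277, 147^8192=812, 147^16384=828, 147^32768=625, 147^65536=804, 147^131072=695; 147^175714 = 147^2 * 147^32 * 147^64 * 147^512 * 147^1024 * 147^2048 * 147^8192 * 147^32768 * 147^131072 = 538 (mod 853); answer 538
Stage 2: B1 = 538; r = 41; a(3) = 2*(13) + 1*(-9) - 2*(41) = -65; iterating: a(3)=-65, a(4)=-99, a(5)=-289, a(6)=-547, a(7)=-1185, a(8)=-2339; answer -2339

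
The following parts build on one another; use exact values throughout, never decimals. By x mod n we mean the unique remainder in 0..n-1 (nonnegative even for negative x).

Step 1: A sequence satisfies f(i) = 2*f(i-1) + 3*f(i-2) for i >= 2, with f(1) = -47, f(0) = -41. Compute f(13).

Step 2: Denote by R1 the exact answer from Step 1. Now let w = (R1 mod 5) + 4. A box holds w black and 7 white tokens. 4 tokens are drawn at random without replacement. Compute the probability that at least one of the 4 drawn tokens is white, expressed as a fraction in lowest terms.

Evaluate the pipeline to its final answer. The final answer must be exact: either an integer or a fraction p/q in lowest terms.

Step 1: f(2) = 2*(-47) + 3*(-41) = -217; iterating: f(2)=-217, f(3)=-575, f(4)=-1801, f(5)=-5327, f(6)=-16057, f(7)=-48095, f(8)=-144361, f(9)=-433007, f(10)=-1299097, f(11)=-3897215, f(12)=-11691721, f(13)=-35075087; answer -35075087
Step 2: R1 = -35075087; w = 7; total draws C(14,4) = 1001; complement C(7,4) = 35; favorable 1001 - 35 = 966; P = 138/143; answer 138/143

138/143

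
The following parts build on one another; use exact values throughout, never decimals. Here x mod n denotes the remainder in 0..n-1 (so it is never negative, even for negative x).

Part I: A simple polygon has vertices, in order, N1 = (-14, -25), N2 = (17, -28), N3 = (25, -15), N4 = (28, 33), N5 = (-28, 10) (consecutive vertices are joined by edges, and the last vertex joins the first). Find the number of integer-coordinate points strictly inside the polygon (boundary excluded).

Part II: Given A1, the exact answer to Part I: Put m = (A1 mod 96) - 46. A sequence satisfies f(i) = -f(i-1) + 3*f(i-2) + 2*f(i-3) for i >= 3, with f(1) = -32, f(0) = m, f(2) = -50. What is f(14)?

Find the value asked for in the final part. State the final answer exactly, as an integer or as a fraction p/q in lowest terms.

Part I: cross terms: (-14*-28 - 17*-25)=817, (17*-15 - 25*-28)=445, (25*33 - 28*-15)=1245, (28*10 - -28*33)=1204, (-28*-25 - -14*10)=840; twice the area = |4551| = 4551; area = 4551/2; boundary points = 1 + 1 + 3 + 1 + 7 = 13; strictly interior points = area - boundary/2 + 1 = 2270; answer 2270
Part II: A1 = 2270; m = 16; f(3) = -1*(-50) + 3*(-32) + 2*(16) = -14; iterating: f(3)=-14, f(4)=-200, f(5)=58, f(6)=-686, f(7)=460, f(8)=-2402, f(9)=2410, f(10)=-8696, f(11)=11122, f(12)=-32390, f(13)=48364, f(14)=-123290; answer -123290

-123290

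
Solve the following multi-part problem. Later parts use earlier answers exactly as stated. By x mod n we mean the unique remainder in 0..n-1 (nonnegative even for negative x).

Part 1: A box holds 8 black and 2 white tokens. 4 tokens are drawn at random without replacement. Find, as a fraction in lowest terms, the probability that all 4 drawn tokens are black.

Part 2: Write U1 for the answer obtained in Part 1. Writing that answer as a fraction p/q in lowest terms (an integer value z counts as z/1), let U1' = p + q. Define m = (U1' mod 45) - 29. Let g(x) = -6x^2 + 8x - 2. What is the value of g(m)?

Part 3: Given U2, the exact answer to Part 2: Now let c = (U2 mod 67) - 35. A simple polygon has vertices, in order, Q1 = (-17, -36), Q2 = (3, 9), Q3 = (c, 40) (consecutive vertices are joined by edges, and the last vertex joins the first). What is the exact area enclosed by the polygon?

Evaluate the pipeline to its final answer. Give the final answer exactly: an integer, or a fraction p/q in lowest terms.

2285/2

Part 1: total draws C(10,4) = 210; favorable C(8,4) = 70; P = 1/3; answer 1/3
Part 2: U1 = 1/3; threaded value p + q = 4; m = -25; -6*(-25)^2 + 8*(-25)^1 - 2 = (-3750) + (-200) + (-2) = -3952; answer -3952
Part 3: U2 = -3952; c = -34; cross terms: (-17*9 - 3*-36)=-45, (3*40 - -34*9)=426, (-34*-36 - -17*40)=1904; twice the area = |2285| = 2285; area = 2285/2; answer 2285/2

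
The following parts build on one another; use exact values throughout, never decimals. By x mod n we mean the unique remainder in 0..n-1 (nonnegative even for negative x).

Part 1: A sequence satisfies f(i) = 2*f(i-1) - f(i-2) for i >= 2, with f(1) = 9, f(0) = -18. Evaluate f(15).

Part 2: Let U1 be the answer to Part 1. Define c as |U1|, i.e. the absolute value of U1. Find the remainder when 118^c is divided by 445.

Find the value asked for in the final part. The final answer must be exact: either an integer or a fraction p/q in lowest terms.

Part 1: f(2) = 2*(9) - 1*(-18) = 36; iterating: f(2)=36, f(3)=63, f(4)=90, f(5)=117, f(6)=144, f(7)=171, f(8)=198, f(9)=225, f(10)=252, f(11)=279, f(12)=306, f(13)=333, f(14)=360, f(15)=387; answer 387
Part 2: U1 = 387; c = 387; squarings mod 445: 118^1=118, 118^2=129, 118^4=176, 118^8=271, 118^16=16, 118^32=256, 118^64=121, 118^128=401, 118^256=156; 118^387 = 118^1 * 118^2 * 118^128 * 118^256 = 412 (mod 445); answer 412

412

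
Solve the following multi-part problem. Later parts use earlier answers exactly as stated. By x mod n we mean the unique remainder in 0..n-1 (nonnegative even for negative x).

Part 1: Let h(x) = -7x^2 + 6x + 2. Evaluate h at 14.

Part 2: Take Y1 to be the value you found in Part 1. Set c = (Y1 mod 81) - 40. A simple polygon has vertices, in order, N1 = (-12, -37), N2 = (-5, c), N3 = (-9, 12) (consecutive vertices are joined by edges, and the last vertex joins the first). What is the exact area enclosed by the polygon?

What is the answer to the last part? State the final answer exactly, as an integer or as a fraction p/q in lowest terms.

Part 1: -7*(14)^2 + 6*(14)^1 + 2 = (-1372) + (84) + (2) = -1286; answer -1286
Part 2: Y1 = -1286; c = -30; cross terms: (-12*-30 - -5*-37)=175, (-5*12 - -9*-30)=-330, (-9*-37 - -12*12)=477; twice the area = |322| = 322; area = 161; answer 161

161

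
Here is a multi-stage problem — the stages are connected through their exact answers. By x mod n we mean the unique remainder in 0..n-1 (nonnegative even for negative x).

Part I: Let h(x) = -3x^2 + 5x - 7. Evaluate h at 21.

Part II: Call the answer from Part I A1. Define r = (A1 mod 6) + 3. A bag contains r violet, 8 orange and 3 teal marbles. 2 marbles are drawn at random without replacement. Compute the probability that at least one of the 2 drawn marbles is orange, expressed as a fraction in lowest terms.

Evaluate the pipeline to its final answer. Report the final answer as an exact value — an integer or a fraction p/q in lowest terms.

Part I: -3*(21)^2 + 5*(21)^1 - 7 = (-1323) + (105) + (-7) = -1225; answer -1225
Part II: A1 = -1225; r = 8; total draws C(19,2) = 171; complement C(11,2) = 55; favorable 171 - 55 = 116; P = 116/171; answer 116/171

116/171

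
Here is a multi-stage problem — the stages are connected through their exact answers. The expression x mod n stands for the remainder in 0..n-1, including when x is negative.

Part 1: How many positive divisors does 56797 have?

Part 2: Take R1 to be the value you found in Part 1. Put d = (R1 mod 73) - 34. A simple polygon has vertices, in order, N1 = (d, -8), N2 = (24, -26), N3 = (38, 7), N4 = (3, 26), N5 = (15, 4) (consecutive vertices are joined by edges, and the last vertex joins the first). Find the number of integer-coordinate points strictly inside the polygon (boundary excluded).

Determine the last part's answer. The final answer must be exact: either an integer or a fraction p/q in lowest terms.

1296

Part 1: 56797 = 13 * 17 * 257; number of divisors = (1+1) * (1+1) * (1+1) = 8; answer 8
Part 2: R1 = 8; d = -26; cross terms: (-26*-26 - 24*-8)=868, (24*7 - 38*-26)=1156, (38*26 - 3*7)=967, (3*4 - 15*26)=-378, (15*-8 - -26*4)=-16; twice the area = |2597| = 2597; area = 2597/2; boundary points = 2 + 1 + 1 + 2 + 1 = 7; strictly interior points = area - boundary/2 + 1 = 1296; answer 1296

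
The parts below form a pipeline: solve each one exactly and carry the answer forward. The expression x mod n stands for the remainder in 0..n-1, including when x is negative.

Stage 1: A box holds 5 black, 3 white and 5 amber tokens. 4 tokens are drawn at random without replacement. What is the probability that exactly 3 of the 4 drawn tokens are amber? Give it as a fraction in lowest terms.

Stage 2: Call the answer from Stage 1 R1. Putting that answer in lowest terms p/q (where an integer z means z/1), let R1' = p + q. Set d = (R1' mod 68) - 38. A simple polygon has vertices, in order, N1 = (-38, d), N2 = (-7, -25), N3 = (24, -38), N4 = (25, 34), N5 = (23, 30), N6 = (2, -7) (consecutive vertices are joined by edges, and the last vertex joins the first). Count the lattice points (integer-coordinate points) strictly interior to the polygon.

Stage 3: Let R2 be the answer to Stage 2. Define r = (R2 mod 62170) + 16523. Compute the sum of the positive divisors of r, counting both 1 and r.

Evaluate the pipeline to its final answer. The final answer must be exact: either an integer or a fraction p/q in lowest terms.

Stage 1: total draws C(13,4) = 715; favorable C(5,3)*C(8,1) = 80; P = 16/143; answer 16/143
Stage 2: R1 = 16/143; threaded value p + q = 159; d = -15; cross terms: (-38*-25 - -7*-15)=845, (-7*-38 - 24*-25)=866, (24*34 - 25*-38)=1766, (25*30 - 23*34)=-32, (23*-7 - 2*30)=-221, (2*-15 - -38*-7)=-296; twice the area = |2928| = 2928; area = 1464; boundary points = 1 + 1 + 1 + 2 + 1 + 8 = 14; strictly interior points = area - boundary/2 + 1 = 1458; answer 1458
Stage 3: R2 = 1458; r = 17981; 17981 is prime, so its only divisors are 1 and 17981; sigma = 1 + 17981 = 17982; answer 17982

17982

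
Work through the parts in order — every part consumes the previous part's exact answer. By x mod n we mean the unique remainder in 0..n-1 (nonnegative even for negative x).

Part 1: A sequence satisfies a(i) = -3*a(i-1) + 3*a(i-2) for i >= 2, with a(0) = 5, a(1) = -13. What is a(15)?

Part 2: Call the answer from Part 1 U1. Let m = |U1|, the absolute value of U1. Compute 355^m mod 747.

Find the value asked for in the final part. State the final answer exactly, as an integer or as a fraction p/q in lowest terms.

Part 1: a(2) = -3*(-13) + 3*(5) = 54; iterating: a(2)=54, a(3)=-201, a(4)=765, a(5)=-2898, a(6)=10989, a(7)=-41661, a(8)=157950, a(9)=-598833, a(10)=2270349, a(11)=-8607546, a(12)=32633685, a(13)=-123723693, a(14)=469072134, a(15)=-1778387481; answer -1778387481
Part 2: U1 = -1778387481; m = 1778387481; squarings mod 747: 355^1=355, 355^2=529, 355^4=463, 355^8=727, 355^16=400, 355^32=142, 355^64=742, 355^128=25, 355^256=625, 355^512=691, 355^1024=148, 355^2048=241, 355^4096=562, 355^8192=610, 355^16384=94, 355^32768=619, 355^65536=697, 355^131072=259, 355^262144=598, 355^524288=538, 355^1048576=355, 355^2097152=529, 355^4194304=463, 355^8388608=727, 355^16777216=400, 355^33554432=142, 355^67108864=742, 355^134217728=25, 355^268435456=625, 355^536870912=691, 355^1073741824=148; 355^1778387481 = 355^1 * 355^8 * 355^16 * 355^512 * 355^2048 * 355^33554432 * 355^134217728 * 355^536870912 * 355^1073741824 = 568 (mod 747); answer 568

568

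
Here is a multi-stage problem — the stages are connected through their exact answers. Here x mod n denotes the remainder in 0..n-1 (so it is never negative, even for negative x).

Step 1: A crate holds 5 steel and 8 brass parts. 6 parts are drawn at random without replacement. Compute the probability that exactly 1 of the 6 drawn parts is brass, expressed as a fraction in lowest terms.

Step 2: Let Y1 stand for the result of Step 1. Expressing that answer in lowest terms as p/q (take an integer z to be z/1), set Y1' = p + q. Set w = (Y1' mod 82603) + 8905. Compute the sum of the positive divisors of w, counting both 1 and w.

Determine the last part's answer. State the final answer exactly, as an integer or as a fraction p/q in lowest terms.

23400

Step 1: total draws C(13,6) = 1716; favorable C(8,1)*C(5,5) = 8; P = 2/429; answer 2/429
Step 2: Y1 = 2/429; threaded value p + q = 431; w = 9336; 9336 = 2^3 * 3 * 389; sigma = (1 + 2 + 4 + 8) * (1 + 3) * (1 + 389) = 15 * 4 * 390 = 23400; answer 23400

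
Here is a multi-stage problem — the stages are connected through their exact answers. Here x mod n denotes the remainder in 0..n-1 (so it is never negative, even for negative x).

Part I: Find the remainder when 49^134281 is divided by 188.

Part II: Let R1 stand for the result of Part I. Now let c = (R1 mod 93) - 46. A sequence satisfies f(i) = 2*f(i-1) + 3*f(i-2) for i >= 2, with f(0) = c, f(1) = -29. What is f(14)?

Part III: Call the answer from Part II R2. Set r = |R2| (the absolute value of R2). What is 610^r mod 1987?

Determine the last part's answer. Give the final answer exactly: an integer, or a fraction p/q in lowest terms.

Part I: squarings mod 188: 49^1=49, 49^2=145, 49^4=157, 49^8=21, 49^16=65, 49^32=89, 49^64=25, 49^128=61, 49^256=149, 49^512=17, 49^1024=101, 49^2048=49, 49^4096=145, 49^8192=157, 49^16384=21, 49^32768=65, 49^65536=89, 49^131072=25; 49^134281 = 49^1 * 49^8 * 49^128 * 49^1024 * 49^2048 * 49^131072 = 81 (mod 188); answer 81
Part II: R1 = 81; c = 35; f(2) = 2*(-29) + 3*(35) = 47; iterating: f(2)=47, f(3)=7, f(4)=155, f(5)=331, f(6)=1127, f(7)=3247, f(8)=9875, f(9)=29491, f(10)=88607, f(11)=265687, f(12)=797195, f(13)=2391451, f(14)=7174487; answer 7174487
Part III: R2 = 7174487; r = 7174487; squarings mod 1987: 610^1=610, 610^2=531, 610^4=1794, 610^8=1483, 610^16=1667, 610^32=1063, 610^64=1353, 610^128=582, 610^256=934, 610^512=63, 610^1024=1982, 610^2048=25, 610^4096=625, 610^8192=1173, 610^16384=925, 610^32768=1215, 610^65536=1871, 610^131072=1534, 610^262144=548, 610^524288=267, 610^1048576=1744, 610^2097152=1426, 610^4194304=775; 610^7174487 = 610^1 * 610^2 * 610^4 * 610^16 * 610^64 * 610^256 * 610^2048 * 610^4096 * 610^8192 * 610^16384 * 610^65536 * 610^262144 * 610^524288 * 610^2097152 * 610^4194304 = 1962 (mod 1987); answer 1962

1962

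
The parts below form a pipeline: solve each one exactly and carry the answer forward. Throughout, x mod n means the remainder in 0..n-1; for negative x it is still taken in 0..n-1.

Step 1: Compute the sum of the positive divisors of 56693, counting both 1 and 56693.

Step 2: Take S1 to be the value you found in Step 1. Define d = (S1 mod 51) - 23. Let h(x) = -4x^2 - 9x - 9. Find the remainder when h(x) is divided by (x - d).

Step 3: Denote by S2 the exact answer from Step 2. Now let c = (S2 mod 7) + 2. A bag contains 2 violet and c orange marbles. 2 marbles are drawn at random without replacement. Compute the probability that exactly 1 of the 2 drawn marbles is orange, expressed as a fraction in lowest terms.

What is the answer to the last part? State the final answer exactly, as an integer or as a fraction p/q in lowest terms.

7/18

Step 1: 56693 = 7^2 * 13 * 89; sigma = (1 + 7 + 49) * (1 + 13) * (1 + 89) = 57 * 14 * 90 = 71820; answer 71820
Step 2: S1 = 71820; d = -11; remainder = value at the root: -4*(-11)^2 - 9*(-11)^1 - 9 = (-484) + (99) + (-9) = -394; answer -394
Step 3: S2 = -394; c = 7; total draws C(9,2) = 36; favorable C(7,1)*C(2,1) = 14; P = 7/18; answer 7/18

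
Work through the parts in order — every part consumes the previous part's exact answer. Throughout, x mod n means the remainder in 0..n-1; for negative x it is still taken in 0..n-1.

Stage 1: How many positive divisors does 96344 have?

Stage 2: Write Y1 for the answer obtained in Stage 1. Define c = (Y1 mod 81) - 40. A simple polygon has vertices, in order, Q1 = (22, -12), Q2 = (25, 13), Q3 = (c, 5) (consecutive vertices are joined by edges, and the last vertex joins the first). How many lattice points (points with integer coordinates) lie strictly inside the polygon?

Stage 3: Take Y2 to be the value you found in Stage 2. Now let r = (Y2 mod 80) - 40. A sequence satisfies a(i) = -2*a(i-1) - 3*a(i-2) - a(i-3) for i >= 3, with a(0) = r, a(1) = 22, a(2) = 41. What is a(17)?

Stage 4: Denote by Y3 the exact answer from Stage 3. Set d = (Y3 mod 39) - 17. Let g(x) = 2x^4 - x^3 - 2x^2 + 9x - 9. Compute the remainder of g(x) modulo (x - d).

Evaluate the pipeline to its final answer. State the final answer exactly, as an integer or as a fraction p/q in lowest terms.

Stage 1: 96344 = 2^3 * 12043; number of divisors = (3+1) * (1+1) = 8; answer 8
Stage 2: Y1 = 8; c = -32; cross terms: (22*13 - 25*-12)=586, (25*5 - -32*13)=541, (-32*-12 - 22*5)=274; twice the area = |1401| = 1401; area = 1401/2; boundary points = 1 + 1 + 1 = 3; strictly interior points = area - boundary/2 + 1 = 700; answer 700
Stage 3: Y2 = 700; r = 20; a(3) = -2*(41) - 3*(22) - 1*(20) = -168; iterating: a(3)=-168, a(4)=191, a(5)=81, a(6)=-567, a(7)=700, a(8)=220, a(9)=-1973, a(10)=2586, a(11)=527, a(12)=-6839, a(13)=9511, a(14)=968, a(15)=-23630, a(16)=34845, a(17)=232; answer 232
Stage 4: Y3 = 232; d = 20; remainder = value at the root: 2*(20)^4 - 1*(20)^3 - 2*(20)^2 + 9*(20)^1 - 9 = (320000) + (-8000) + (-800) + (180) + (-9) = 311371; answer 311371

311371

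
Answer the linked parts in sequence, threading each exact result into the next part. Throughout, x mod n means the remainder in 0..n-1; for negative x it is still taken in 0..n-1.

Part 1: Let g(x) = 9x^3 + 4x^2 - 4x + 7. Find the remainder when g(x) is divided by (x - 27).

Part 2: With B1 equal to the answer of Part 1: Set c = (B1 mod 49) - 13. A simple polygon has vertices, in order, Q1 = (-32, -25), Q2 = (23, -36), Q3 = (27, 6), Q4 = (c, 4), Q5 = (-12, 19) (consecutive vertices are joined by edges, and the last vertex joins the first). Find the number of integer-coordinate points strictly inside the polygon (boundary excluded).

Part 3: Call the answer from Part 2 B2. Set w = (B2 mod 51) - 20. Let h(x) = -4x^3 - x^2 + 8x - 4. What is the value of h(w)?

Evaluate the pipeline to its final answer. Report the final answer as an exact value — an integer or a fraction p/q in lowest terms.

-19809

Part 1: remainder = value at the root: 9*(27)^3 + 4*(27)^2 - 4*(27)^1 + 7 = (177147) + (2916) + (-108) + (7) = 179962; answer 179962
Part 2: B1 = 179962; c = 21; cross terms: (-32*-36 - 23*-25)=1727, (23*6 - 27*-36)=1110, (27*4 - 21*6)=-18, (21*19 - -12*4)=447, (-12*-25 - -32*19)=908; twice the area = |4174| = 4174; area = 2087; boundary points = 11 + 2 + 2 + 3 + 4 = 22; strictly interior points = area - boundary/2 + 1 = 2077; answer 2077
Part 3: B2 = 2077; w = 17; -4*(17)^3 - 1*(17)^2 + 8*(17)^1 - 4 = (-19652) + (-289) + (136) + (-4) = -19809; answer -19809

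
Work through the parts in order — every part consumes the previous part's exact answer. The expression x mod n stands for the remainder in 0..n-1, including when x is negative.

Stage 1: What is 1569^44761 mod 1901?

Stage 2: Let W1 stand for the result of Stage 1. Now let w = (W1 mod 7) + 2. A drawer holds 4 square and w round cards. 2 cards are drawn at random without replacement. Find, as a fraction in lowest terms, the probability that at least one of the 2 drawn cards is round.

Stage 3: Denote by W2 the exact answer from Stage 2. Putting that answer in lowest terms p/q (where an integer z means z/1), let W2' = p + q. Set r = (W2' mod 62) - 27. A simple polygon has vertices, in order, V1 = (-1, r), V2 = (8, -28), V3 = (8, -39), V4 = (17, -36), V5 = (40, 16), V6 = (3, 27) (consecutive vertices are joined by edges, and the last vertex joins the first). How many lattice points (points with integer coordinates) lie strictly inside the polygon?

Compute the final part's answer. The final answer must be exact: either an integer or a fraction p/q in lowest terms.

1572

Stage 1: squarings mod 1901: 1569^1=1569, 1569^2=1867, 1569^4=1156, 1569^8=1834, 1569^16=687, 1569^32=521, 1569^64=1499, 1569^128=19, 1569^256=361, 1569^512=1053, 1569^1024=526, 1569^2048=1031, 1569^4096=302, 1569^8192=1857, 1569^16384=35, 1569^32768=1225; 1569^44761 = 1569^1 * 1569^8 * 1569^16 * 1569^64 * 1569^128 * 1569^512 * 1569^1024 * 1569^2048 * 1569^8192 * 1569^32768 = 687 (mod 1901); answer 687
Stage 2: W1 = 687; w = 3; total draws C(7,2) = 21; complement C(4,2) = 6; favorable 21 - 6 = 15; P = 5/7; answer 5/7
Stage 3: W2 = 5/7; threaded value p + q = 12; r = -15; cross terms: (-1*-28 - 8*-15)=148, (8*-39 - 8*-28)=-88, (8*-36 - 17*-39)=375, (17*16 - 40*-36)=1712, (40*27 - 3*16)=1032, (3*-15 - -1*27)=-18; twice the area = |3161| = 3161; area = 3161/2; boundary points = 1 + 11 + 3 + 1 + 1 + 2 = 19; strictly interior points = area - boundary/2 + 1 = 1572; answer 1572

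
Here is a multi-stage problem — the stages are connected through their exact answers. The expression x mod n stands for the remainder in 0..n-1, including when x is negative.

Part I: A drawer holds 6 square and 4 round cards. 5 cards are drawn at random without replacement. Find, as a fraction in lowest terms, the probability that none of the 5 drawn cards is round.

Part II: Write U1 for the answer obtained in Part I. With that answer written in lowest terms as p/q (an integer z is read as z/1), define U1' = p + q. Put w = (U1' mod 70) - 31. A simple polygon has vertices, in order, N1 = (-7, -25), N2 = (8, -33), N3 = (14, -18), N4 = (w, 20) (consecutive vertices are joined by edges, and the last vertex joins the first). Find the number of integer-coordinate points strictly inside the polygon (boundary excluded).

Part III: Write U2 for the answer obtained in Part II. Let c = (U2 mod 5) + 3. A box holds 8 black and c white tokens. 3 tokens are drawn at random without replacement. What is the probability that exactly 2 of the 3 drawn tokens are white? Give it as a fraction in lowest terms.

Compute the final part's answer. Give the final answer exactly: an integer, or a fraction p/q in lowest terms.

8/55

Part I: total draws C(10,5) = 252; favorable C(6,5) = 6; P = 1/42; answer 1/42
Part II: U1 = 1/42; threaded value p + q = 43; w = 12; cross terms: (-7*-33 - 8*-25)=431, (8*-18 - 14*-33)=318, (14*20 - 12*-18)=496, (12*-25 - -7*20)=-160; twice the area = |1085| = 1085; area = 1085/2; boundary points = 1 + 3 + 2 + 1 = 7; strictly interior points = area - boundary/2 + 1 = 540; answer 540
Part III: U2 = 540; c = 3; total draws C(11,3) = 165; favorable C(3,2)*C(8,1) = 24; P = 8/55; answer 8/55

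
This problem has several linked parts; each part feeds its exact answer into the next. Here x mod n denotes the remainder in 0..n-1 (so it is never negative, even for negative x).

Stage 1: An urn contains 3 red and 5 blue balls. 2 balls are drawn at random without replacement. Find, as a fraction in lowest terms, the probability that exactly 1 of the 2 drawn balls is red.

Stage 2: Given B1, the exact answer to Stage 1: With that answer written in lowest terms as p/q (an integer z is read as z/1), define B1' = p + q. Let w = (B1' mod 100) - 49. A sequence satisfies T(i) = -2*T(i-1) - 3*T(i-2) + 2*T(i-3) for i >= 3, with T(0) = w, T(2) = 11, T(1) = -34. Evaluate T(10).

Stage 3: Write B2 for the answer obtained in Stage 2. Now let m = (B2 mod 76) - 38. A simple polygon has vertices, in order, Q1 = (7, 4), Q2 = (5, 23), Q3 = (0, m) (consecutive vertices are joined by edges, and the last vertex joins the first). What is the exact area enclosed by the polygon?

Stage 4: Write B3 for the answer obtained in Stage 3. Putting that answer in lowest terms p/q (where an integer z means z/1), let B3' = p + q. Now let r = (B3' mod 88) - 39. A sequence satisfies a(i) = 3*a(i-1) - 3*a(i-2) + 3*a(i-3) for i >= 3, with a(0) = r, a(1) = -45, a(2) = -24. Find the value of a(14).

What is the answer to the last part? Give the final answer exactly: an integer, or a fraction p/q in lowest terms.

Stage 1: total draws C(8,2) = 28; favorable C(3,1)*C(5,1) = 15; P = 15/28; answer 15/28
Stage 2: B1 = 15/28; threaded value p + q = 43; w = -6; T(3) = -2*(11) - 3*(-34) + 2*(-6) = 68; iterating: T(3)=68, T(4)=-237, T(5)=292, T(6)=263, T(7)=-1876, T(8)=3547, T(9)=-940, T(10)=-12513; answer -12513
Stage 3: B2 = -12513; m = -11; cross terms: (7*23 - 5*4)=141, (5*-11 - 0*23)=-55, (0*4 - 7*-11)=77; twice the area = |163| = 163; area = 163/2; answer 163/2
Stage 4: B3 = 163/2; threaded value p + q = 165; r = 38; a(3) = 3*(-24) - 3*(-45) + 3*(38) = 177; iterating: a(3)=177, a(4)=468, a(5)=801, a(6)=1530, a(7)=3591, a(8)=8586, a(9)=19575, a(10)=43740, a(11)=98253, a(12)=222264, a(13)=503253, a(14)=1137726; answer 1137726

1137726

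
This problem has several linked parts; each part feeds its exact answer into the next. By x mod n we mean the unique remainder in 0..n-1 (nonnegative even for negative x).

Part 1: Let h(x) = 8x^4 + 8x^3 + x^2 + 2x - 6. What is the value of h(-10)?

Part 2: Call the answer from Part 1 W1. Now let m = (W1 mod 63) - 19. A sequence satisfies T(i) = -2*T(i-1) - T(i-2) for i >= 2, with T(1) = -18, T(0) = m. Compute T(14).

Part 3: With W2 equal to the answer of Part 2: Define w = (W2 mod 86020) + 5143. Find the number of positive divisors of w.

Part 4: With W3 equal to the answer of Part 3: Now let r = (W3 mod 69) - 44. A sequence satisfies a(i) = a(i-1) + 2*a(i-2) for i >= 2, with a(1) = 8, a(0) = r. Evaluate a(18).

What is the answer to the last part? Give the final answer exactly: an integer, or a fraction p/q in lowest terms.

349520

Part 1: 8*(-10)^4 + 8*(-10)^3 + 1*(-10)^2 + 2*(-10)^1 - 6 = (80000) + (-8000) + (100) + (-20) + (-6) = 72074; answer 72074
Part 2: W1 = 72074; m = -17; T(2) = -2*(-18) - 1*(-17) = 53; iterating: T(2)=53, T(3)=-88, T(4)=123, T(5)=-158, T(6)=193, T(7)=-228, T(8)=263, T(9)=-298, T(10)=333, T(11)=-368, T(12)=403, T(13)=-438, T(14)=473; answer 473
Part 3: W2 = 473; w = 5616; 5616 = 2^4 * 3^3 * 13; number of divisors = (4+1) * (3+1) * (1+1) = 40; answer 40
Part 4: W3 = 40; r = -4; a(2) = 1*(8) + 2*(-4) = 0; iterating: a(2)=0, a(3)=16, a(4)=16, a(5)=48, a(6)=80, a(7)=176, a(8)=336, a(9)=688, a(10)=1360, a(11)=2736, a(12)=5456, a(13)=10928, a(14)=21840, a(15)=43696, a(16)=87376, a(17)=174768, a(18)=349520; answer 349520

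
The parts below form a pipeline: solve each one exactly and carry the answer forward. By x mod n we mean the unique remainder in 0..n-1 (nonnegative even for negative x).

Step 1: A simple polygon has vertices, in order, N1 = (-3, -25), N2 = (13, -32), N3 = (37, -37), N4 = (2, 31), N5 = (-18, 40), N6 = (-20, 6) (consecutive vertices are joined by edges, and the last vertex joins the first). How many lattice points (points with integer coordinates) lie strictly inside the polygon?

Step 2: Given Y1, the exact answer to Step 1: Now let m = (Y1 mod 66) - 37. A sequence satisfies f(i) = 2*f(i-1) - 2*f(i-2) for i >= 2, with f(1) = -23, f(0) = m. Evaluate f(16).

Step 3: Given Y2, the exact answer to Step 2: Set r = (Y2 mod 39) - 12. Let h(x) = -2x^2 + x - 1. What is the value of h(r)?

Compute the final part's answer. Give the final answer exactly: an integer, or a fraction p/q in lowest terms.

-37

Step 1: cross terms: (-3*-32 - 13*-25)=421, (13*-37 - 37*-32)=703, (37*31 - 2*-37)=1221, (2*40 - -18*31)=638, (-18*6 - -20*40)=692, (-20*-25 - -3*6)=518; twice the area = |4193| = 4193; area = 4193/2; boundary points = 1 + 1 + 1 + 1 + 2 + 1 = 7; strictly interior points = area - boundary/2 + 1 = 2094; answer 2094
Step 2: Y1 = 2094; m = 11; f(2) = 2*(-23) - 2*(11) = -68; iterating: f(2)=-68, f(3)=-90, f(4)=-44, f(5)=92, f(6)=272, f(7)=360, f(8)=176, f(9)=-368, f(10)=-1088, f(11)=-1440, f(12)=-704, f(13)=1472, f(14)=4352, f(15)=5760, f(16)=2816; answer 2816
Step 3: Y2 = 2816; r = -4; -2*(-4)^2 + 1*(-4)^1 - 1 = (-32) + (-4) + (-1) = -37; answer -37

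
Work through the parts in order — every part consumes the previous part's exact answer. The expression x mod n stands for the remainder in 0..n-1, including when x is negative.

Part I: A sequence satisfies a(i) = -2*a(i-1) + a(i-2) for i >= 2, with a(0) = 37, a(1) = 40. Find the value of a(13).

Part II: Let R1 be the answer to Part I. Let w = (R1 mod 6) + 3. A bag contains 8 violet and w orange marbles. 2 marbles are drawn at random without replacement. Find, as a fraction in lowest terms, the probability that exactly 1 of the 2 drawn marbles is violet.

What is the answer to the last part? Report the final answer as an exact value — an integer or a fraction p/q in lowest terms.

Part I: a(2) = -2*(40) + 1*(37) = -43; iterating: a(2)=-43, a(3)=126, a(4)=-295, a(5)=716, a(6)=-1727, a(7)=4170, a(8)=-10067, a(9)=24304, a(10)=-58675, a(11)=141654, a(12)=-341983, a(13)=825620; answer 825620
Part II: R1 = 825620; w = 5; total draws C(13,2) = 78; favorable C(8,1)*C(5,1) = 40; P = 20/39; answer 20/39

20/39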